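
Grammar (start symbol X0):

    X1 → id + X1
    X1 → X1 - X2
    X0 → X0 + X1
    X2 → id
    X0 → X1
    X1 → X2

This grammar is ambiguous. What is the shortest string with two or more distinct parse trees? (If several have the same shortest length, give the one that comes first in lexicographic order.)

id + id

length 1: no string has ≥2 trees
length 3: id + id has 2 parse trees

Two derivations of id + id:
  X0 ⇒ X0 + X1 ⇒ X1 + X1 ⇒ X2 + X1 ⇒ id + X1 ⇒ id + X2 ⇒ id + id
  X0 ⇒ X1 ⇒ id + X1 ⇒ id + X2 ⇒ id + id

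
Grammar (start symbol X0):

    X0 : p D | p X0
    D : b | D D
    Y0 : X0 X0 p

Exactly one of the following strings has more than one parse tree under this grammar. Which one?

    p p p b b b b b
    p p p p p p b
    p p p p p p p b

p p p b b b b b

p p p b b b b b: 14 trees
p p p p p p b: 1 tree
p p p p p p p b: 1 tree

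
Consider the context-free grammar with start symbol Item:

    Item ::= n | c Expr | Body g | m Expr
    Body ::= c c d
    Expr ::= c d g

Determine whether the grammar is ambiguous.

Ambiguous

Witness: c c d g

Derivation 1: Item ⇒ c Expr ⇒ c c d g
Derivation 2: Item ⇒ Body g ⇒ c c d g

Two distinct leftmost derivations for the same string.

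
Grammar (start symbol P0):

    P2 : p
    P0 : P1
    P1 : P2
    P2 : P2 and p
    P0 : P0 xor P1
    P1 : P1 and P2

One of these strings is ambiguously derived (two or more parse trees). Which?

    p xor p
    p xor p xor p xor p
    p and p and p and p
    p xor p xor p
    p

p and p and p and p

p xor p: 1 tree
p xor p xor p xor p: 1 tree
p and p and p and p: 8 trees
p xor p xor p: 1 tree
p: 1 tree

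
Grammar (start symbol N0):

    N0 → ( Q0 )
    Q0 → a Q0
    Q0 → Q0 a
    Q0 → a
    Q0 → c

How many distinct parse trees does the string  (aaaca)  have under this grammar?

Parse trees for (aaaca):
  [N0 ( [Q0 a [Q0 a [Q0 a [Q0 [Q0 c] a]]]] )]
  [N0 ( [Q0 a [Q0 a [Q0 [Q0 a [Q0 c]] a]]] )]
  [N0 ( [Q0 a [Q0 [Q0 a [Q0 a [Q0 c]]] a]] )]
  [N0 ( [Q0 [Q0 a [Q0 a [Q0 a [Q0 c]]]] a] )]

4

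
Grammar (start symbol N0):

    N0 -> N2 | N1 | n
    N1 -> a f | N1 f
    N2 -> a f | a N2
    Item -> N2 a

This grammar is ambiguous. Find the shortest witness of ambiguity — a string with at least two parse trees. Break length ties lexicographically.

length 1: no string has ≥2 trees
length 2: a f has 2 parse trees

Two derivations of a f:
  N0 ⇒ N2 ⇒ a f
  N0 ⇒ N1 ⇒ a f

a f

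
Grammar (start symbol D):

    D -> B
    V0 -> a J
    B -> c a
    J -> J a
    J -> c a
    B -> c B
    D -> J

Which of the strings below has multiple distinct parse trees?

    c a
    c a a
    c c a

c a: 2 trees
c a a: 1 tree
c c a: 1 tree

c a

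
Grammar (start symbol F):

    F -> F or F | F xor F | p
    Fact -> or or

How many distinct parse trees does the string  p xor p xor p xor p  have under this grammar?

5

Parse trees for p xor p xor p xor p:
  [F [F p] xor [F [F p] xor [F [F p] xor [F p]]]]
  [F [F p] xor [F [F [F p] xor [F p]] xor [F p]]]
  [F [F [F p] xor [F p]] xor [F [F p] xor [F p]]]
  [F [F [F p] xor [F [F p] xor [F p]]] xor [F p]]
  [F [F [F [F p] xor [F p]] xor [F p]] xor [F p]]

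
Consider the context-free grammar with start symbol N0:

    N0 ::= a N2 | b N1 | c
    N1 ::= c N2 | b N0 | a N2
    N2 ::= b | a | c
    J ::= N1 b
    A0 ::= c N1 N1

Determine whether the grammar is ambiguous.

Unambiguous

(J, A0 are unreachable from N0, so their rules don't affect L(N0).) Restricted to the reachable nonterminals, every rule has the form A → t or A → t B, and no two rules for the same A share a first terminal. The grammar encodes a DFA — one run per string.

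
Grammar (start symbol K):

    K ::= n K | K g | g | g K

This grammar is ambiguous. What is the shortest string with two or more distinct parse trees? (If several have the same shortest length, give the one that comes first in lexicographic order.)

g g

length 1: no string has ≥2 trees
length 2: g g has 2 parse trees

Two derivations of g g:
  K ⇒ K g ⇒ g g
  K ⇒ g K ⇒ g g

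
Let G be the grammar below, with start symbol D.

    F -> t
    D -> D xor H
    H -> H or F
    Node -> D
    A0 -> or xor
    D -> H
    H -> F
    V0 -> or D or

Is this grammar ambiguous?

Unambiguous

(Node, V0, A0 are unreachable from D, so their rules don't affect L(D).) The grammar is stratified — D handles 'xor' (left-recursive), H handles 'or', F atoms. Each operator has a fixed associativity and precedence level, so every string has one parse.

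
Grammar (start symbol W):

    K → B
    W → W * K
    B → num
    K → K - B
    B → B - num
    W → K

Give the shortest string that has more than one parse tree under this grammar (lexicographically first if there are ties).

length 1: no string has ≥2 trees
length 3: num - num has 2 parse trees

Two derivations of num - num:
  W ⇒ K ⇒ B ⇒ B - num ⇒ num - num
  W ⇒ K ⇒ K - B ⇒ B - B ⇒ num - B ⇒ num - num

num - num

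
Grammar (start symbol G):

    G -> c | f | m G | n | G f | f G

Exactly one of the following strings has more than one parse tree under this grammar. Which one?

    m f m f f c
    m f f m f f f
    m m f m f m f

m f f m f f f

m f m f f c: 1 tree
m f f m f f f: 22 trees
m m f m f m f: 1 tree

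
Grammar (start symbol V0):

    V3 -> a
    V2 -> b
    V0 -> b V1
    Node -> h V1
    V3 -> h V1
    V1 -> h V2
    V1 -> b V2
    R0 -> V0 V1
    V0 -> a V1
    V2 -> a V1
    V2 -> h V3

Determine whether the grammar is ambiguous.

Unambiguous

Only V0, V1, V2, V3 are reachable from V0; ignoring the rest: The reachable rules are right-linear with at most one rule per (nonterminal, next-terminal) pair. Each input token forces the next rule, so parsing is deterministic.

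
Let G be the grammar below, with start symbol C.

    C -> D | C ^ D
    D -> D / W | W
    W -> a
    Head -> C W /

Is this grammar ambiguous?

(Head is unreachable from C, so its rules don't affect L(C).) The grammar is stratified — C handles '^' (left-recursive), D handles '/', W atoms. Each operator has a fixed associativity and precedence level, so every string has one parse.

Unambiguous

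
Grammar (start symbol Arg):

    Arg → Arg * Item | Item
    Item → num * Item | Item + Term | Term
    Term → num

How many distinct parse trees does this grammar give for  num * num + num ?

Parse trees for num * num + num:
  [Arg [Arg [Item [Term num]]] * [Item [Item [Term num]] + [Term num]]]
  [Arg [Item num * [Item [Item [Term num]] + [Term num]]]]
  [Arg [Item [Item num * [Item [Term num]]] + [Term num]]]

3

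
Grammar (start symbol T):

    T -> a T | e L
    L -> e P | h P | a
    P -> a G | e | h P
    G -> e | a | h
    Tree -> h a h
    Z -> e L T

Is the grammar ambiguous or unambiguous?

Only T, L, P, G are reachable from T; ignoring the rest: Restricted to the reachable nonterminals, every rule has the form A → t or A → t B, and no two rules for the same A share a first terminal. The grammar encodes a DFA — one run per string.

Unambiguous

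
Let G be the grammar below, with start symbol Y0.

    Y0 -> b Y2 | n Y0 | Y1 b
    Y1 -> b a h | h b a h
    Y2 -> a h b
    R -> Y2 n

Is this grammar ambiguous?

Ambiguous

Witness: b a h b

Derivation 1: Y0 ⇒ b Y2 ⇒ b a h b
Derivation 2: Y0 ⇒ Y1 b ⇒ b a h b

Two distinct leftmost derivations for the same string.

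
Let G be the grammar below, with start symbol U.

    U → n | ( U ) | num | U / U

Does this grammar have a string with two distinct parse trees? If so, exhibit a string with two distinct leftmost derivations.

Ambiguous

Witness: n / n / n

Derivation 1: U ⇒ U / U ⇒ n / U ⇒ n / U / U ⇒ n / n / U ⇒ n / n / n
Derivation 2: U ⇒ U / U ⇒ U / U / U ⇒ n / U / U ⇒ n / n / U ⇒ n / n / n

Two distinct leftmost derivations for the same string.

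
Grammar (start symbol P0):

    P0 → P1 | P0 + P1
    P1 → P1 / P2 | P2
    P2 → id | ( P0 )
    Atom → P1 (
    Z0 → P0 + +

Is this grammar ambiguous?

Unambiguous

(Atom, Z0 are unreachable from P0, so their rules don't affect L(P0).) The grammar is stratified — P0 handles '+' (left-recursive), P1 handles '/', P2 atoms. Each operator has a fixed associativity and precedence level, so every string has one parse.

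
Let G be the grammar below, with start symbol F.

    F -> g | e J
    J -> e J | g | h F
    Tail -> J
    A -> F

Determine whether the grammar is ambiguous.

(Tail, A are unreachable from F, so their rules don't affect L(F).) Each reachable nonterminal has at most one production per leading terminal, and all productions are right-linear; the derivation is determined token-by-token.

Unambiguous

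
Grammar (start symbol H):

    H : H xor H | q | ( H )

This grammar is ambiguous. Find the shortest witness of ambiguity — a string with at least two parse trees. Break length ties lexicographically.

length 1: no string has ≥2 trees
length 3: no string has ≥2 trees
length 5: q xor q xor q has 2 parse trees

Two derivations of q xor q xor q:
  H ⇒ H xor H ⇒ H xor H xor H ⇒ q xor H xor H ⇒ q xor q xor H ⇒ q xor q xor q
  H ⇒ H xor H ⇒ q xor H ⇒ q xor H xor H ⇒ q xor q xor H ⇒ q xor q xor q

q xor q xor q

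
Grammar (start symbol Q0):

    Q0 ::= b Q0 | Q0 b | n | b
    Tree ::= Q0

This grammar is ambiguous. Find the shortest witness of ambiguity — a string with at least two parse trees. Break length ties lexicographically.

b b

length 1: no string has ≥2 trees
length 2: b b has 2 parse trees

Two derivations of b b:
  Q0 ⇒ b Q0 ⇒ b b
  Q0 ⇒ Q0 b ⇒ b b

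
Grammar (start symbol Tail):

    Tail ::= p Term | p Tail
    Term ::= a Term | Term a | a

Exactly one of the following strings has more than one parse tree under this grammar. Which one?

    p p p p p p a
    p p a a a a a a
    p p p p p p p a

p p a a a a a a

p p p p p p a: 1 tree
p p a a a a a a: 32 trees
p p p p p p p a: 1 tree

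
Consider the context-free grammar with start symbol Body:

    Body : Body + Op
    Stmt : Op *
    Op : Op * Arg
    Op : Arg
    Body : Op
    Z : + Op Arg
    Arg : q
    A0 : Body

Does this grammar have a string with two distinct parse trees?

Unambiguous

(A0, Stmt, Z are unreachable from Body, so their rules don't affect L(Body).) This is a standard precedence ladder (Body over Op over Arg), with each level left-recursive on its own operator ('+' at Body, '*' at Op). That structure is LR(1), hence unambiguous.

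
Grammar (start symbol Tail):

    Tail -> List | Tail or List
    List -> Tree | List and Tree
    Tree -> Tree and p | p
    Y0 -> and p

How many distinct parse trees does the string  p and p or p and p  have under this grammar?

Parse trees for p and p or p and p:
  [Tail [Tail [List [Tree [Tree p] and p]]] or [List [Tree [Tree p] and p]]]
  [Tail [Tail [List [Tree [Tree p] and p]]] or [List [List [Tree p]] and [Tree p]]]
  [Tail [Tail [List [List [Tree p]] and [Tree p]]] or [List [Tree [Tree p] and p]]]
  [Tail [Tail [List [List [Tree p]] and [Tree p]]] or [List [List [Tree p]] and [Tree p]]]

4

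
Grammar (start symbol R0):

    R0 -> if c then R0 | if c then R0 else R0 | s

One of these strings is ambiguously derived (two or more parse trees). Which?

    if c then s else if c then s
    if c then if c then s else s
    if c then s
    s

if c then s else if c then s: 1 tree
if c then if c then s else s: 2 trees
if c then s: 1 tree
s: 1 tree

if c then if c then s else s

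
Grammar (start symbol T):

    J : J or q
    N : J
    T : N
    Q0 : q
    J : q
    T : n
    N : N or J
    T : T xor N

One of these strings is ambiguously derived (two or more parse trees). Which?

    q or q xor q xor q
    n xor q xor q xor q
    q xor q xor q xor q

q or q xor q xor q

q or q xor q xor q: 2 trees
n xor q xor q xor q: 1 tree
q xor q xor q xor q: 1 tree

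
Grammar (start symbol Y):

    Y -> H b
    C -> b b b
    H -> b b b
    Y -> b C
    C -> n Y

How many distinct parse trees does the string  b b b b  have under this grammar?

Parse trees for b b b b:
  [Y [H b b b] b]
  [Y b [C b b b]]

2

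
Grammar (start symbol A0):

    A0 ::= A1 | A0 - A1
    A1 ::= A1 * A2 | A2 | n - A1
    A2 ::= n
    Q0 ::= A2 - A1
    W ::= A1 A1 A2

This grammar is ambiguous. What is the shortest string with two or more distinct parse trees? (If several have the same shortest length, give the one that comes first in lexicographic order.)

length 1: no string has ≥2 trees
length 3: n - n has 2 parse trees

Two derivations of n - n:
  A0 ⇒ A1 ⇒ n - A1 ⇒ n - A2 ⇒ n - n
  A0 ⇒ A0 - A1 ⇒ A1 - A1 ⇒ A2 - A1 ⇒ n - A1 ⇒ n - A2 ⇒ n - n

n - n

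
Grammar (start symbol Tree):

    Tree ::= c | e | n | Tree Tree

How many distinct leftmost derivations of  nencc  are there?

Parse trees for nencc (showing first 6 of 14):
  [Tree [Tree n] [Tree [Tree e] [Tree [Tree n] [Tree [Tree c] [Tree c]]]]]
  [Tree [Tree n] [Tree [Tree e] [Tree [Tree [Tree n] [Tree c]] [Tree c]]]]
  [Tree [Tree n] [Tree [Tree [Tree e] [Tree n]] [Tree [Tree c] [Tree c]]]]
  [Tree [Tree n] [Tree [Tree [Tree e] [Tree [Tree n] [Tree c]]] [Tree c]]]
  [Tree [Tree n] [Tree [Tree [Tree [Tree e] [Tree n]] [Tree c]] [Tree c]]]
  [Tree [Tree [Tree n] [Tree e]] [Tree [Tree n] [Tree [Tree c] [Tree c]]]]

14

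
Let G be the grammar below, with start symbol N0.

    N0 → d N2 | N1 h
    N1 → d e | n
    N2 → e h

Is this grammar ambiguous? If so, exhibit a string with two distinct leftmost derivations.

Ambiguous

Witness: d e h

Derivation 1: N0 ⇒ d N2 ⇒ d e h
Derivation 2: N0 ⇒ N1 h ⇒ d e h

Two distinct leftmost derivations for the same string.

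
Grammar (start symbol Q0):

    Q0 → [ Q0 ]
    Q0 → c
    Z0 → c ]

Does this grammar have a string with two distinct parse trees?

Unambiguous

(Z0 is unreachable from Q0, so its rules don't affect L(Q0).) Each string is a nest of matched brackets around a single atom. An opening bracket forces the recursive rule; an atom forces the base rule.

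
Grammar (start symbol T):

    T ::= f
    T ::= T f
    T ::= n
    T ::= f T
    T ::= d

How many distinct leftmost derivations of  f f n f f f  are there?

Parse trees for f f n f f f (showing first 6 of 10):
  [T [T [T [T f [T f [T n]]] f] f] f]
  [T [T [T f [T [T f [T n]] f]] f] f]
  [T [T [T f [T f [T [T n] f]]] f] f]
  [T [T f [T [T [T f [T n]] f] f]] f]
  [T [T f [T [T f [T [T n] f]] f]] f]
  [T [T f [T f [T [T [T n] f] f]]] f]

10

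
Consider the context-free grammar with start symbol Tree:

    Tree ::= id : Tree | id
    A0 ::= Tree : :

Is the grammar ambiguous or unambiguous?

Unambiguous

Only Tree is reachable from Tree; ignoring the rest: The reachable grammar is A → atom sep A | atom. Each atom is followed by either the separator (recurse) or end-of-string (stop) — no choice point.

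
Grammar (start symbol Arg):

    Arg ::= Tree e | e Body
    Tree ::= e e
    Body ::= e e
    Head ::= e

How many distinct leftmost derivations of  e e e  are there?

Parse trees for e e e:
  [Arg [Tree e e] e]
  [Arg e [Body e e]]

2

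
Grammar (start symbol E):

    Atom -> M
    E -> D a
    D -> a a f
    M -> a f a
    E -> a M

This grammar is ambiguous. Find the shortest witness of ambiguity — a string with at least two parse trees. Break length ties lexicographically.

a a f a

length 4: a a f a has 2 parse trees

Two derivations of a a f a:
  E ⇒ D a ⇒ a a f a
  E ⇒ a M ⇒ a a f a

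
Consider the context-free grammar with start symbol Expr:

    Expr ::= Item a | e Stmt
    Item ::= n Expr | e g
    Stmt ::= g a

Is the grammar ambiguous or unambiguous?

Witness: e g a

Derivation 1: Expr ⇒ Item a ⇒ e g a
Derivation 2: Expr ⇒ e Stmt ⇒ e g a

Two distinct leftmost derivations for the same string.

Ambiguous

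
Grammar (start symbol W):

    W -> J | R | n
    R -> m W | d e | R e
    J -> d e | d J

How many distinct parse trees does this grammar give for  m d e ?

2

Parse trees for m d e:
  [W [R m [W [J d e]]]]
  [W [R m [W [R d e]]]]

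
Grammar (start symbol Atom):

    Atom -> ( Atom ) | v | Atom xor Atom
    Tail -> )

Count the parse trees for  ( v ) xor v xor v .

Parse trees for ( v ) xor v xor v:
  [Atom [Atom ( [Atom v] )] xor [Atom [Atom v] xor [Atom v]]]
  [Atom [Atom [Atom ( [Atom v] )] xor [Atom v]] xor [Atom v]]

2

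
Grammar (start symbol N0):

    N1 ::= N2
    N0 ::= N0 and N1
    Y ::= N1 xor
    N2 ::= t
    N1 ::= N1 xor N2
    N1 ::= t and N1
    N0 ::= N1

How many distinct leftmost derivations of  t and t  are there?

Parse trees for t and t:
  [N0 [N0 [N1 [N2 t]]] and [N1 [N2 t]]]
  [N0 [N1 t and [N1 [N2 t]]]]

2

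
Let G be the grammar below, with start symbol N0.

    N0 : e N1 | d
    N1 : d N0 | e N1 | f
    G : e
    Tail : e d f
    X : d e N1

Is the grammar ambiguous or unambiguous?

Only N0, N1 are reachable from N0; ignoring the rest: The reachable rules are right-linear with at most one rule per (nonterminal, next-terminal) pair. Each input token forces the next rule, so parsing is deterministic.

Unambiguous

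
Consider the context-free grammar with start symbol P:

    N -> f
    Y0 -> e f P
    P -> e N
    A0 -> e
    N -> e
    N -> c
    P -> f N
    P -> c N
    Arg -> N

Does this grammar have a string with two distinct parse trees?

Only P, N are reachable from P; ignoring the rest: Each reachable nonterminal has at most one production per leading terminal, and all productions are right-linear; the derivation is determined token-by-token.

Unambiguous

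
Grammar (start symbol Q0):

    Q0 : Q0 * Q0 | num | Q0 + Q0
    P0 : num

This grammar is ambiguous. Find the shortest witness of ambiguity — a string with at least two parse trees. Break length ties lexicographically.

num * num * num

length 1: no string has ≥2 trees
length 3: no string has ≥2 trees
length 5: num * num * num has 2 parse trees

Two derivations of num * num * num:
  Q0 ⇒ Q0 * Q0 ⇒ Q0 * Q0 * Q0 ⇒ num * Q0 * Q0 ⇒ num * num * Q0 ⇒ num * num * num
  Q0 ⇒ Q0 * Q0 ⇒ num * Q0 ⇒ num * Q0 * Q0 ⇒ num * num * Q0 ⇒ num * num * num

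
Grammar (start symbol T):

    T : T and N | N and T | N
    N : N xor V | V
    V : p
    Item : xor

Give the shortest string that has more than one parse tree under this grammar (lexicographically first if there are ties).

p and p

length 1: no string has ≥2 trees
length 3: p and p has 2 parse trees

Two derivations of p and p:
  T ⇒ T and N ⇒ N and N ⇒ V and N ⇒ p and N ⇒ p and V ⇒ p and p
  T ⇒ N and T ⇒ V and T ⇒ p and T ⇒ p and N ⇒ p and V ⇒ p and p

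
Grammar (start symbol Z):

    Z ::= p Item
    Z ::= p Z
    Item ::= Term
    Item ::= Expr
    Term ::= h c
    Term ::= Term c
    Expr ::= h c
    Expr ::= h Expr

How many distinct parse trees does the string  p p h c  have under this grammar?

2

Parse trees for p p h c:
  [Z p [Z p [Item [Term h c]]]]
  [Z p [Z p [Item [Expr h c]]]]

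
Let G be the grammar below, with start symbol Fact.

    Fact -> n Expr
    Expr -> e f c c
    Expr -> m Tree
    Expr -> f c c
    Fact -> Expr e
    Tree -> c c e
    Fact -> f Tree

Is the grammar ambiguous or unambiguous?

Ambiguous

Witness: f c c e

Derivation 1: Fact ⇒ Expr e ⇒ f c c e
Derivation 2: Fact ⇒ f Tree ⇒ f c c e

Two distinct leftmost derivations for the same string.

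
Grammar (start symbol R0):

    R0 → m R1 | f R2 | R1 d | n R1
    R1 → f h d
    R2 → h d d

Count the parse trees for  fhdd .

Parse trees for fhdd:
  [R0 f [R2 h d d]]
  [R0 [R1 f h d] d]

2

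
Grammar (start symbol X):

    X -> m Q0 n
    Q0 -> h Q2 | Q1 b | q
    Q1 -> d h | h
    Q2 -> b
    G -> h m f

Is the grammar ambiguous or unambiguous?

Ambiguous

Witness: m h b n

Derivation 1: X ⇒ m Q0 n ⇒ m h Q2 n ⇒ m h b n
Derivation 2: X ⇒ m Q0 n ⇒ m Q1 b n ⇒ m h b n

Two distinct leftmost derivations for the same string.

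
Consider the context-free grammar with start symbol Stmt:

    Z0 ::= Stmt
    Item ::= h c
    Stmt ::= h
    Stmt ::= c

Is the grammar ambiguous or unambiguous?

Only Stmt is reachable from Stmt; ignoring the rest: Each reachable nonterminal has at most one production per leading terminal, and all productions are right-linear; the derivation is determined token-by-token.

Unambiguous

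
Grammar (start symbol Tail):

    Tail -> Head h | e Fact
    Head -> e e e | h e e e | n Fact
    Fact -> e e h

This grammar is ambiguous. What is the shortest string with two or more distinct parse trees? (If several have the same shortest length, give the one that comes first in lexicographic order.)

length 4: e e e h has 2 parse trees

Two derivations of e e e h:
  Tail ⇒ Head h ⇒ e e e h
  Tail ⇒ e Fact ⇒ e e e h

e e e h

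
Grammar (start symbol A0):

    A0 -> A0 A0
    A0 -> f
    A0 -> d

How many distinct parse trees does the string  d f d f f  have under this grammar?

Parse trees for d f d f f (showing first 6 of 14):
  [A0 [A0 d] [A0 [A0 f] [A0 [A0 d] [A0 [A0 f] [A0 f]]]]]
  [A0 [A0 d] [A0 [A0 f] [A0 [A0 [A0 d] [A0 f]] [A0 f]]]]
  [A0 [A0 d] [A0 [A0 [A0 f] [A0 d]] [A0 [A0 f] [A0 f]]]]
  [A0 [A0 d] [A0 [A0 [A0 f] [A0 [A0 d] [A0 f]]] [A0 f]]]
  [A0 [A0 d] [A0 [A0 [A0 [A0 f] [A0 d]] [A0 f]] [A0 f]]]
  [A0 [A0 [A0 d] [A0 f]] [A0 [A0 d] [A0 [A0 f] [A0 f]]]]

14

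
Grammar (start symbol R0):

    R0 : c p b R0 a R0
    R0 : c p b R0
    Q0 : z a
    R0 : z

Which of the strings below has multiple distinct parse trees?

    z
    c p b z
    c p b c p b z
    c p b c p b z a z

z: 1 tree
c p b z: 1 tree
c p b c p b z: 1 tree
c p b c p b z a z: 2 trees

c p b c p b z a z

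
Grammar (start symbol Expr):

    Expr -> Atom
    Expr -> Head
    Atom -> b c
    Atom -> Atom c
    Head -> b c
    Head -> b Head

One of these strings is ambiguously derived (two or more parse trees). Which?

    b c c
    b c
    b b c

b c c: 1 tree
b c: 2 trees
b b c: 1 tree

b c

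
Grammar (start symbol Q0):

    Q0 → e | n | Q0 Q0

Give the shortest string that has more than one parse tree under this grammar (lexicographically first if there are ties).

length 1: no string has ≥2 trees
length 2: no string has ≥2 trees
length 3: e e e has 2 parse trees

Two derivations of e e e:
  Q0 ⇒ Q0 Q0 ⇒ e Q0 ⇒ e Q0 Q0 ⇒ e e Q0 ⇒ e e e
  Q0 ⇒ Q0 Q0 ⇒ Q0 Q0 Q0 ⇒ e Q0 Q0 ⇒ e e Q0 ⇒ e e e

e e e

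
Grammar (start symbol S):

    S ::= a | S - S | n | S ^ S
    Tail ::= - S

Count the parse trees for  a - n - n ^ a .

5

Parse trees for a - n - n ^ a:
  [S [S a] - [S [S n] - [S [S n] ^ [S a]]]]
  [S [S a] - [S [S [S n] - [S n]] ^ [S a]]]
  [S [S [S a] - [S n]] - [S [S n] ^ [S a]]]
  [S [S [S a] - [S [S n] - [S n]]] ^ [S a]]
  [S [S [S [S a] - [S n]] - [S n]] ^ [S a]]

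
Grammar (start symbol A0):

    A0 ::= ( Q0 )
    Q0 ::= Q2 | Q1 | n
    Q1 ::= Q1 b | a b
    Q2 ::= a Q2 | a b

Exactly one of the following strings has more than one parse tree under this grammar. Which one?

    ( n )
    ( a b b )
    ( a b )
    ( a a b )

( a b )

( n ): 1 tree
( a b b ): 1 tree
( a b ): 2 trees
( a a b ): 1 tree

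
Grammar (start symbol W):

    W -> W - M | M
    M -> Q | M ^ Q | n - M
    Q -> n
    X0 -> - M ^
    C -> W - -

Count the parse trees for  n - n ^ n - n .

Parse trees for n - n ^ n - n:
  [W [W [W [M [Q n]]] - [M [M [Q n]] ^ [Q n]]] - [M [Q n]]]
  [W [W [M [M n - [M [Q n]]] ^ [Q n]]] - [M [Q n]]]
  [W [W [M n - [M [M [Q n]] ^ [Q n]]]] - [M [Q n]]]

3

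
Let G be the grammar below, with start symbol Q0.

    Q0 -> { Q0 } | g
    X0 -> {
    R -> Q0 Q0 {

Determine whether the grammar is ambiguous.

(X0, R are unreachable from Q0, so their rules don't affect L(Q0).) Each string is a nest of matched brackets around a single atom. An opening bracket forces the recursive rule; an atom forces the base rule.

Unambiguous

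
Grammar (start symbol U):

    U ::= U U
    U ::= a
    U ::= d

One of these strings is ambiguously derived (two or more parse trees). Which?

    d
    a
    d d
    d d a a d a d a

d d a a d a d a

d: 1 tree
a: 1 tree
d d: 1 tree
d d a a d a d a: 429 trees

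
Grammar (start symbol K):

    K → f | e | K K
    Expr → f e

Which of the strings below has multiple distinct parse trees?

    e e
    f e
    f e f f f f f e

e e: 1 tree
f e: 1 tree
f e f f f f f e: 429 trees

f e f f f f f e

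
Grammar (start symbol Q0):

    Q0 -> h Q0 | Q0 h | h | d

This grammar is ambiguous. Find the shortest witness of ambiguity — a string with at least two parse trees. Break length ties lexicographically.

h h

length 1: no string has ≥2 trees
length 2: h h has 2 parse trees

Two derivations of h h:
  Q0 ⇒ h Q0 ⇒ h h
  Q0 ⇒ Q0 h ⇒ h h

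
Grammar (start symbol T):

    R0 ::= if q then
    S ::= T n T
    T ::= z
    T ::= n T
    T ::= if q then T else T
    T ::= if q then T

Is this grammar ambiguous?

Witness: if q then if q then z else z

Derivation 1: T ⇒ if q then T else T ⇒ if q then if q then T else T ⇒ if q then if q then z else T ⇒ if q then if q then z else z
Derivation 2: T ⇒ if q then T ⇒ if q then if q then T else T ⇒ if q then if q then z else T ⇒ if q then if q then z else z

Two distinct leftmost derivations for the same string.

Ambiguous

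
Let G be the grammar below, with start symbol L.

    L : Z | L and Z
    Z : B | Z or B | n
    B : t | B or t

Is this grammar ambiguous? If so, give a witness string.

Witness: t or t

Derivation 1: L ⇒ Z ⇒ B ⇒ B or t ⇒ t or t
Derivation 2: L ⇒ Z ⇒ Z or B ⇒ B or B ⇒ t or B ⇒ t or t

Two distinct leftmost derivations for the same string.

Ambiguous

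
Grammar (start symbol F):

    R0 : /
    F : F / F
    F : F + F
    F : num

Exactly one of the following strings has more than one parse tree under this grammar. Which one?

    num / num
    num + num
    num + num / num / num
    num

num / num: 1 tree
num + num: 1 tree
num + num / num / num: 5 trees
num: 1 tree

num + num / num / num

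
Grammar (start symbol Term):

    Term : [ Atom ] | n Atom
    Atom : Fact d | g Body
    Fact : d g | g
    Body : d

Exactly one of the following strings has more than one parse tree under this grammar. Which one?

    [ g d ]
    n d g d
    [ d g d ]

[ g d ]: 2 trees
n d g d: 1 tree
[ d g d ]: 1 tree

[ g d ]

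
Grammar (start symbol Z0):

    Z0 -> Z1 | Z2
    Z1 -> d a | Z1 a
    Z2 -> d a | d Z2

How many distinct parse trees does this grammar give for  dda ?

Parse trees for dda:
  [Z0 [Z2 d [Z2 d a]]]

1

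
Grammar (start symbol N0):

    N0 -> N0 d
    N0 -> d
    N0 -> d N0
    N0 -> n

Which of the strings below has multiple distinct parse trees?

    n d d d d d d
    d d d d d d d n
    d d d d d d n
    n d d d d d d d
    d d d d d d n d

d d d d d d n d

n d d d d d d: 1 tree
d d d d d d d n: 1 tree
d d d d d d n: 1 tree
n d d d d d d d: 1 tree
d d d d d d n d: 7 trees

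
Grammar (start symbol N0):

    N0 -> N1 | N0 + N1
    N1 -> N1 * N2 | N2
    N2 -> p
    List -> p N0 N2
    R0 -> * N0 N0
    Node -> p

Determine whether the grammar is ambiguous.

Unambiguous

(List, R0, Node are unreachable from N0, so their rules don't affect L(N0).) The grammar is stratified — N0 handles '+' (left-recursive), N1 handles '*', N2 atoms. Each operator has a fixed associativity and precedence level, so every string has one parse.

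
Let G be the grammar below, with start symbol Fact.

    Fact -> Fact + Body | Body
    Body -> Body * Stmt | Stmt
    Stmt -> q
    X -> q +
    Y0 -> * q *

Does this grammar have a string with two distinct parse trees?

Only Fact, Body, Stmt are reachable from Fact; ignoring the rest: The grammar is stratified — Fact handles '+' (left-recursive), Body handles '*', Stmt atoms. Each operator has a fixed associativity and precedence level, so every string has one parse.

Unambiguous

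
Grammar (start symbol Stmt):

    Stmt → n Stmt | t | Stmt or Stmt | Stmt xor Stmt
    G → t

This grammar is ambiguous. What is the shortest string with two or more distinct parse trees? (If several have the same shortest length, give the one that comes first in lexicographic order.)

n t or t

length 1: no string has ≥2 trees
length 2: no string has ≥2 trees
length 3: no string has ≥2 trees
length 4: n t or t has 2 parse trees

Two derivations of n t or t:
  Stmt ⇒ n Stmt ⇒ n Stmt or Stmt ⇒ n t or Stmt ⇒ n t or t
  Stmt ⇒ Stmt or Stmt ⇒ n Stmt or Stmt ⇒ n t or Stmt ⇒ n t or t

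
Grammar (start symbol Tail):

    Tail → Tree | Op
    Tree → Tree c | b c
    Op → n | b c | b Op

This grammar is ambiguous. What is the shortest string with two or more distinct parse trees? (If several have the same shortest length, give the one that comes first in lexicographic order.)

length 1: no string has ≥2 trees
length 2: b c has 2 parse trees

Two derivations of b c:
  Tail ⇒ Tree ⇒ b c
  Tail ⇒ Op ⇒ b c

b c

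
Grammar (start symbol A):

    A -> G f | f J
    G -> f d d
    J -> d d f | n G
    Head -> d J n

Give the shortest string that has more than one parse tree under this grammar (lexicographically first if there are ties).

length 4: f d d f has 2 parse trees

Two derivations of f d d f:
  A ⇒ G f ⇒ f d d f
  A ⇒ f J ⇒ f d d f

f d d f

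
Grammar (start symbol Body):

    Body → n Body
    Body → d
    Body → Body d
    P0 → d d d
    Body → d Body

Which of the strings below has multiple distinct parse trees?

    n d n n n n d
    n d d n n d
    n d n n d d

n d n n d d

n d n n n n d: 1 tree
n d d n n d: 1 tree
n d n n d d: 6 trees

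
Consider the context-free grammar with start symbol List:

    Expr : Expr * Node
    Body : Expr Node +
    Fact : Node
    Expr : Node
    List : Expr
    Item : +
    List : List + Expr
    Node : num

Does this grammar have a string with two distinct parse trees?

(Fact, Body, Item are unreachable from List, so their rules don't affect L(List).) The grammar is stratified — List handles '+' (left-recursive), Expr handles '*', Node atoms. Each operator has a fixed associativity and precedence level, so every string has one parse.

Unambiguous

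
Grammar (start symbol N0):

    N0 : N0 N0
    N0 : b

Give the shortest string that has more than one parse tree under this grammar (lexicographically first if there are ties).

length 1: no string has ≥2 trees
length 2: no string has ≥2 trees
length 3: b b b has 2 parse trees

Two derivations of b b b:
  N0 ⇒ N0 N0 ⇒ N0 N0 N0 ⇒ b N0 N0 ⇒ b b N0 ⇒ b b b
  N0 ⇒ N0 N0 ⇒ b N0 ⇒ b N0 N0 ⇒ b b N0 ⇒ b b b

b b b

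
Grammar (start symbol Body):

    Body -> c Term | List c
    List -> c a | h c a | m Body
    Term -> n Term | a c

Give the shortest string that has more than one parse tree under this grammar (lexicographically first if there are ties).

length 3: c a c has 2 parse trees

Two derivations of c a c:
  Body ⇒ c Term ⇒ c a c
  Body ⇒ List c ⇒ c a c

c a c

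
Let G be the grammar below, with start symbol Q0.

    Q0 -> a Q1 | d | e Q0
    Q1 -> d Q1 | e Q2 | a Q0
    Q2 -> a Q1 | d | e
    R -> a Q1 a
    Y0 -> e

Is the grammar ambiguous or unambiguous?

(R, Y0 are unreachable from Q0, so their rules don't affect L(Q0).) The reachable rules are right-linear with at most one rule per (nonterminal, next-terminal) pair. Each input token forces the next rule, so parsing is deterministic.

Unambiguous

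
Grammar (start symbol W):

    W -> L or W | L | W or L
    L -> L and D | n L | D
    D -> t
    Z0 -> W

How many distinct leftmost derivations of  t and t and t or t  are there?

Parse trees for t and t and t or t:
  [W [L [L [L [D t]] and [D t]] and [D t]] or [W [L [D t]]]]
  [W [W [L [L [L [D t]] and [D t]] and [D t]]] or [L [D t]]]

2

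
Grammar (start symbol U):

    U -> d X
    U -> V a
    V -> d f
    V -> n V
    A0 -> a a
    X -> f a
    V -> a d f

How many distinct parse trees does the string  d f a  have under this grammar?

Parse trees for d f a:
  [U d [X f a]]
  [U [V d f] a]

2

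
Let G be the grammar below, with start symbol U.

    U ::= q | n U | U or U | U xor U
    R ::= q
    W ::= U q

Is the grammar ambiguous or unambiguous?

Ambiguous

Witness: n q or q

Derivation 1: U ⇒ n U ⇒ n U or U ⇒ n q or U ⇒ n q or q
Derivation 2: U ⇒ U or U ⇒ n U or U ⇒ n q or U ⇒ n q or q

Two distinct leftmost derivations for the same string.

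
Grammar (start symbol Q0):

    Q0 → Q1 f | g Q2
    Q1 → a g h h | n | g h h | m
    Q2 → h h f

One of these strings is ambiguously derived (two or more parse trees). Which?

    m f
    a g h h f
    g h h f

g h h f

m f: 1 tree
a g h h f: 1 tree
g h h f: 2 trees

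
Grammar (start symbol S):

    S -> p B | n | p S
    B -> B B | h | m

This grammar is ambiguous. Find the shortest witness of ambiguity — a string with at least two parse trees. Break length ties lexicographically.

p h h h

length 1: no string has ≥2 trees
length 2: no string has ≥2 trees
length 3: no string has ≥2 trees
length 4: p h h h has 2 parse trees

Two derivations of p h h h:
  S ⇒ p B ⇒ p B B ⇒ p B B B ⇒ p h B B ⇒ p h h B ⇒ p h h h
  S ⇒ p B ⇒ p B B ⇒ p h B ⇒ p h B B ⇒ p h h B ⇒ p h h h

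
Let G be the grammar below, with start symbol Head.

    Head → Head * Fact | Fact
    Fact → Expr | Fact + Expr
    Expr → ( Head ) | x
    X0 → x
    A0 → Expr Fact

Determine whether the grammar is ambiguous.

(X0, A0 are unreachable from Head, so their rules don't affect L(Head).) This is a standard precedence ladder (Head over Fact over Expr), with each level left-recursive on its own operator ('*' at Head, '+' at Fact). That structure is LR(1), hence unambiguous.

Unambiguous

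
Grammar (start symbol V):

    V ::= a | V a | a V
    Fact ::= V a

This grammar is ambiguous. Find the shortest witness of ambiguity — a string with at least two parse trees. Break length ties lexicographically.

length 1: no string has ≥2 trees
length 2: a a has 2 parse trees

Two derivations of a a:
  V ⇒ V a ⇒ a a
  V ⇒ a V ⇒ a a

a a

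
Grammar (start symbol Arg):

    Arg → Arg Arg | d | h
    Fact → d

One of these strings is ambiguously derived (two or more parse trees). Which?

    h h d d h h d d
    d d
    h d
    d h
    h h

h h d d h h d d

h h d d h h d d: 429 trees
d d: 1 tree
h d: 1 tree
d h: 1 tree
h h: 1 tree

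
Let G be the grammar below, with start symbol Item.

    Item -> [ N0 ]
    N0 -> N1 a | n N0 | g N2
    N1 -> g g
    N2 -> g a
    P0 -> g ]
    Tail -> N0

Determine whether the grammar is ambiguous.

Witness: [ g g a ]

Derivation 1: Item ⇒ [ N0 ] ⇒ [ N1 a ] ⇒ [ g g a ]
Derivation 2: Item ⇒ [ N0 ] ⇒ [ g N2 ] ⇒ [ g g a ]

Two distinct leftmost derivations for the same string.

Ambiguous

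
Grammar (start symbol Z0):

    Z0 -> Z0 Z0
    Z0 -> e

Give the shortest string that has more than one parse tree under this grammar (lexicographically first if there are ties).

e e e

length 1: no string has ≥2 trees
length 2: no string has ≥2 trees
length 3: e e e has 2 parse trees

Two derivations of e e e:
  Z0 ⇒ Z0 Z0 ⇒ Z0 Z0 Z0 ⇒ e Z0 Z0 ⇒ e e Z0 ⇒ e e e
  Z0 ⇒ Z0 Z0 ⇒ e Z0 ⇒ e Z0 Z0 ⇒ e e Z0 ⇒ e e e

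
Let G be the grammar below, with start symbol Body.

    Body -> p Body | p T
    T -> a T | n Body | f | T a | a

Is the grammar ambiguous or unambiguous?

Ambiguous

Witness: p a a

Derivation 1: Body ⇒ p T ⇒ p a T ⇒ p a a
Derivation 2: Body ⇒ p T ⇒ p T a ⇒ p a a

Two distinct leftmost derivations for the same string.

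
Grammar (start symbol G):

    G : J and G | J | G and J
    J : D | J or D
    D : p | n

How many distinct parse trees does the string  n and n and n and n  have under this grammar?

8

Parse trees for n and n and n and n:
  [G [J [D n]] and [G [J [D n]] and [G [J [D n]] and [G [J [D n]]]]]]
  [G [J [D n]] and [G [J [D n]] and [G [G [J [D n]]] and [J [D n]]]]]
  [G [J [D n]] and [G [G [J [D n]] and [G [J [D n]]]] and [J [D n]]]]
  [G [J [D n]] and [G [G [G [J [D n]]] and [J [D n]]] and [J [D n]]]]
  [G [G [J [D n]] and [G [J [D n]] and [G [J [D n]]]]] and [J [D n]]]
  [G [G [J [D n]] and [G [G [J [D n]]] and [J [D n]]]] and [J [D n]]]
  [G [G [G [J [D n]] and [G [J [D n]]]] and [J [D n]]] and [J [D n]]]
  [G [G [G [G [J [D n]]] and [J [D n]]] and [J [D n]]] and [J [D n]]]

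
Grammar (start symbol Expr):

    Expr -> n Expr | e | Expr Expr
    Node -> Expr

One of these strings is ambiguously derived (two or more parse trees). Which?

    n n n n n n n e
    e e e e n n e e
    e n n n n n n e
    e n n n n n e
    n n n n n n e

n n n n n n n e: 1 tree
e e e e n n e e: 70 trees
e n n n n n n e: 1 tree
e n n n n n e: 1 tree
n n n n n n e: 1 tree

e e e e n n e e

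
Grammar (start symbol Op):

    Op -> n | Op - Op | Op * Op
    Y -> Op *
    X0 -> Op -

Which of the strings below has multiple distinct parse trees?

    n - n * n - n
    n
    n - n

n - n * n - n

n - n * n - n: 5 trees
n: 1 tree
n - n: 1 tree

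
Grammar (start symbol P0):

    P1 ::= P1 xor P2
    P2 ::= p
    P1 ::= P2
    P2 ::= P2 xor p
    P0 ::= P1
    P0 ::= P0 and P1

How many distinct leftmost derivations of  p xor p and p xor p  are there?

Parse trees for p xor p and p xor p:
  [P0 [P0 [P1 [P1 [P2 p]] xor [P2 p]]] and [P1 [P1 [P2 p]] xor [P2 p]]]
  [P0 [P0 [P1 [P1 [P2 p]] xor [P2 p]]] and [P1 [P2 [P2 p] xor p]]]
  [P0 [P0 [P1 [P2 [P2 p] xor p]]] and [P1 [P1 [P2 p]] xor [P2 p]]]
  [P0 [P0 [P1 [P2 [P2 p] xor p]]] and [P1 [P2 [P2 p] xor p]]]

4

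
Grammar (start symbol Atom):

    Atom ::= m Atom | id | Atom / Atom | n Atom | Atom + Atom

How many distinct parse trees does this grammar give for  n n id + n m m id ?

3

Parse trees for n n id + n m m id:
  [Atom n [Atom n [Atom [Atom id] + [Atom n [Atom m [Atom m [Atom id]]]]]]]
  [Atom n [Atom [Atom n [Atom id]] + [Atom n [Atom m [Atom m [Atom id]]]]]]
  [Atom [Atom n [Atom n [Atom id]]] + [Atom n [Atom m [Atom m [Atom id]]]]]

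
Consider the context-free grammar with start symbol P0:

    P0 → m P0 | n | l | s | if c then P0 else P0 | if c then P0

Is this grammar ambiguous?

Ambiguous

Witness: if c then if c then l else l

Derivation 1: P0 ⇒ if c then P0 else P0 ⇒ if c then if c then P0 else P0 ⇒ if c then if c then l else P0 ⇒ if c then if c then l else l
Derivation 2: P0 ⇒ if c then P0 ⇒ if c then if c then P0 else P0 ⇒ if c then if c then l else P0 ⇒ if c then if c then l else l

Two distinct leftmost derivations for the same string.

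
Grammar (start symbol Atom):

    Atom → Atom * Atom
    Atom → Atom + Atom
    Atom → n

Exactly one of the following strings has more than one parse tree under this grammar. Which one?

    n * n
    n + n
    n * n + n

n * n + n

n * n: 1 tree
n + n: 1 tree
n * n + n: 2 trees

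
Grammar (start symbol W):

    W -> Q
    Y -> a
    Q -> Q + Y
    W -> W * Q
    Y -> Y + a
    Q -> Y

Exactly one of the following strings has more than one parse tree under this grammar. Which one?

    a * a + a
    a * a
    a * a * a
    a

a * a + a: 2 trees
a * a: 1 tree
a * a * a: 1 tree
a: 1 tree

a * a + a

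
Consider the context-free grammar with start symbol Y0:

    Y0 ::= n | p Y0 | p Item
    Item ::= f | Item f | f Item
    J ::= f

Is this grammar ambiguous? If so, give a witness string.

Witness: p f f

Derivation 1: Y0 ⇒ p Item ⇒ p Item f ⇒ p f f
Derivation 2: Y0 ⇒ p Item ⇒ p f Item ⇒ p f f

Two distinct leftmost derivations for the same string.

Ambiguous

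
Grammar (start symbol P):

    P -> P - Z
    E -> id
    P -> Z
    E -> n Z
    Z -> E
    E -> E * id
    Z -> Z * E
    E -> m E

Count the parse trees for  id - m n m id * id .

6

Parse trees for id - m n m id * id:
  [P [P [Z [E id]]] - [Z [E [E m [E n [Z [E m [E id]]]]] * id]]]
  [P [P [Z [E id]]] - [Z [E m [E n [Z [E [E m [E id]] * id]]]]]]
  [P [P [Z [E id]]] - [Z [E m [E n [Z [E m [E [E id] * id]]]]]]]
  [P [P [Z [E id]]] - [Z [E m [E n [Z [Z [E m [E id]]] * [E id]]]]]]
  [P [P [Z [E id]]] - [Z [E m [E [E n [Z [E m [E id]]]] * id]]]]
  [P [P [Z [E id]]] - [Z [Z [E m [E n [Z [E m [E id]]]]]] * [E id]]]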